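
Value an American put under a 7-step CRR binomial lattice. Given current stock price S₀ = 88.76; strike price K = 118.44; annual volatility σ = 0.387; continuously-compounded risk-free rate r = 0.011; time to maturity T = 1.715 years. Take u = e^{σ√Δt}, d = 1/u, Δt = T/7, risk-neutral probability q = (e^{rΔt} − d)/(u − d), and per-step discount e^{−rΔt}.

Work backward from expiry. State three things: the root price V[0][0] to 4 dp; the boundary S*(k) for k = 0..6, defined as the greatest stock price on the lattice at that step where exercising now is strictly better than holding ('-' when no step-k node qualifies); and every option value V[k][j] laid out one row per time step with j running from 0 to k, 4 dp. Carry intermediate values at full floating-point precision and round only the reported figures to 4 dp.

price = 37.7438
boundary = - - - 49.9624 60.5110 73.2868 88.7600
tree:
37.7438
47.6307 26.3245
58.1438 35.5322 15.6379
68.4776 46.3181 23.0414 7.0127
77.1874 57.9290 32.9193 11.5464 1.7158
84.3788 68.4776 45.1532 18.7082 3.1817 0.0000
90.3165 77.1874 57.9290 29.6800 5.8998 0.0000 0.0000
95.2192 84.3788 68.4776 45.1532 10.9399 0.0000 0.0000 0.0000

Δt=0.24500, u=1.21113, d=0.82567, q=0.45926, disc=e^(-rΔt)=0.99731
k=7 terminal: V=max(K-S,0) → 95.2192 84.3788 68.4776 45.1532 10.9399 0.0000 0.0000 0.0000
k=6: j=0 S=28.1235 intr=90.3165 cont=89.9978 V=90.3165[EX]; j=1 S=41.2526 intr=77.1874 cont=76.8686 V=77.1874[EX]; j=2 S=60.5110 intr=57.9290 cont=57.6102 V=57.9290[EX]; j=3 S=88.7600 intr=29.6800 cont=29.3612 V=29.6800[EX]; j=4 S=130.1967 intr=0.0000 cont=5.8998 V=5.8998[hold]; j=5 S=190.9778 intr=0.0000 cont=0.0000 V=0.0000[hold]; j=6 S=280.1338 intr=0.0000 cont=0.0000 V=0.0000[hold]  S*(6)=88.7600
k=5: j=0 S=34.0612 intr=84.3788 cont=84.0600 V=84.3788[EX]; j=1 S=49.9624 intr=68.4776 cont=68.1588 V=68.4776[EX]; j=2 S=73.2868 intr=45.1532 cont=44.8344 V=45.1532[EX]; j=3 S=107.5001 intr=10.9399 cont=18.7082 V=18.7082[hold]; j=4 S=157.6854 intr=0.0000 cont=3.1817 V=3.1817[hold]; j=5 S=231.2992 intr=0.0000 cont=0.0000 V=0.0000[hold]  S*(5)=73.2868
k=4: j=0 S=41.2526 intr=77.1874 cont=76.8686 V=77.1874[EX]; j=1 S=60.5110 intr=57.9290 cont=57.6102 V=57.9290[EX]; j=2 S=88.7600 intr=29.6800 cont=32.9193 V=32.9193[hold]; j=3 S=130.1967 intr=0.0000 cont=11.5464 V=11.5464[hold]; j=4 S=190.9778 intr=0.0000 cont=1.7158 V=1.7158[hold]  S*(4)=60.5110
k=3: j=0 S=49.9624 intr=68.4776 cont=68.1588 V=68.4776[EX]; j=1 S=73.2868 intr=45.1532 cont=46.3181 V=46.3181[hold]; j=2 S=107.5001 intr=10.9399 cont=23.0414 V=23.0414[hold]; j=3 S=157.6854 intr=0.0000 cont=7.0127 V=7.0127[hold]  S*(3)=49.9624
k=2: j=0 S=60.5110 intr=57.9290 cont=58.1438 V=58.1438[hold]; j=1 S=88.7600 intr=29.6800 cont=35.5322 V=35.5322[hold]; j=2 S=130.1967 intr=0.0000 cont=15.6379 V=15.6379[hold]  S*(2)=-
k=1: j=0 S=73.2868 intr=45.1532 cont=47.6307 V=47.6307[hold]; j=1 S=107.5001 intr=10.9399 cont=26.3245 V=26.3245[hold]  S*(1)=-
k=0: j=0 S=88.7600 intr=29.6800 cont=37.7438 V=37.7438[hold]  S*(0)=-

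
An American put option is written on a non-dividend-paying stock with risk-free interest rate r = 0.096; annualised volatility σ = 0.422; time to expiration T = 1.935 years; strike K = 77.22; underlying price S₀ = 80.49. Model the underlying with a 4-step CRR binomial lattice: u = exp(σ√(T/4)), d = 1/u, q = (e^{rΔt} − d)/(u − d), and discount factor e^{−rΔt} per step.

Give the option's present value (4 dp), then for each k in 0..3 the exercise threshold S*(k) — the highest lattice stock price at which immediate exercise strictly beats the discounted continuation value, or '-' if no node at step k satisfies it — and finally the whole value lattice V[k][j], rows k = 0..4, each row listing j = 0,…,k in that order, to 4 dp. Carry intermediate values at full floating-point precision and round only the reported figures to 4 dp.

params: Δt=0.48375 u=1.34113 d=0.74564 q=0.50697 e^(-rΔt)=0.95462
t_4 payoffs: 52.3393 32.4690 0.0000 0.0000 0.0000
t_3: node(3,0) S=33.3682 payoff=43.8518 vs cont=40.3477 → 43.8518 [stop]  node(3,1) S=60.0167 payoff=17.2033 vs cont=15.2818 → 17.2033 [stop]  node(3,2) S=107.9473 payoff=0.0000 vs cont=0.0000 → 0.0000 [wait]  node(3,3) S=194.1562 payoff=0.0000 vs cont=0.0000 → 0.0000 [wait]  ⇒ S*(3)=60.0167
t_2: node(2,0) S=44.7510 payoff=32.4690 vs cont=28.9649 → 32.4690 [stop]  node(2,1) S=80.4900 payoff=0.0000 vs cont=8.0968 → 8.0968 [wait]  node(2,2) S=144.7710 payoff=0.0000 vs cont=0.0000 → 0.0000 [wait]  ⇒ S*(2)=44.7510
t_1: node(1,0) S=60.0167 payoff=17.2033 vs cont=19.2004 → 19.2004 [wait]  node(1,1) S=107.9473 payoff=0.0000 vs cont=3.8108 → 3.8108 [wait]  ⇒ S*(1)=-
t_0: node(0,0) S=80.4900 payoff=0.0000 vs cont=10.8811 → 10.8811 [wait]  ⇒ S*(0)=-

price = 10.8811
boundary = - - 44.7510 60.0167
tree:
10.8811
19.2004 3.8108
32.4690 8.0968 0.0000
43.8518 17.2033 0.0000 0.0000
52.3393 32.4690 0.0000 0.0000 0.0000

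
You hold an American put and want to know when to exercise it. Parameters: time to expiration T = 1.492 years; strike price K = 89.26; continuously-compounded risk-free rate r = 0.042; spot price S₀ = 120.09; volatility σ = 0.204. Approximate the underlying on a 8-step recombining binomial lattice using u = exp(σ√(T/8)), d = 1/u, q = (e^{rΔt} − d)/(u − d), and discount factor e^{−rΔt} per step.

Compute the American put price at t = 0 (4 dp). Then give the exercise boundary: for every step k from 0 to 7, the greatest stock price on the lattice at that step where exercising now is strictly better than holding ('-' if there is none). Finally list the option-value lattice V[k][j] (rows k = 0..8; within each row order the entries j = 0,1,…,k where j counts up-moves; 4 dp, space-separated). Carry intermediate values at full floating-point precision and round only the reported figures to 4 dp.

price = 0.9376
boundary = - - - - - - 70.7851 77.3042
tree:
0.9376
1.6453 0.3051
2.8337 0.5843 0.0547
4.7701 1.1072 0.1154 0.0000
7.8032 2.0706 0.2435 0.0000 0.0000
12.3042 3.8084 0.5141 0.0000 0.0000 0.0000
18.4749 6.8515 1.0853 0.0000 0.0000 0.0000 0.0000
24.4441 11.9558 2.2911 0.0000 0.0000 0.0000 0.0000 0.0000
29.9100 18.4749 4.8364 0.0000 0.0000 0.0000 0.0000 0.0000 0.0000

Δt=0.18650, u=1.09210, d=0.91567, q=0.52256, disc=e^(-rΔt)=0.99220
k=8 terminal: V=max(K-S,0) → 29.9100 18.4749 4.8364 0.0000 0.0000 0.0000 0.0000 0.0000 0.0000
k=7: j=0 S=64.8159 intr=24.4441 cont=23.7477 V=24.4441[EX]; j=1 S=77.3042 intr=11.9558 cont=11.2594 V=11.9558[EX]; j=2 S=92.1986 intr=0.0000 cont=2.2911 V=2.2911[hold]; j=3 S=109.9629 intr=0.0000 cont=0.0000 V=0.0000[hold]; j=4 S=131.1498 intr=0.0000 cont=0.0000 V=0.0000[hold]; j=5 S=156.4189 intr=0.0000 cont=0.0000 V=0.0000[hold]; j=6 S=186.5567 intr=0.0000 cont=0.0000 V=0.0000[hold]; j=7 S=222.5012 intr=0.0000 cont=0.0000 V=0.0000[hold]  S*(7)=77.3042
k=6: j=0 S=70.7851 intr=18.4749 cont=17.7784 V=18.4749[EX]; j=1 S=84.4236 intr=4.8364 cont=6.8515 V=6.8515[hold]; j=2 S=100.6898 intr=0.0000 cont=1.0853 V=1.0853[hold]; j=3 S=120.0900 intr=0.0000 cont=0.0000 V=0.0000[hold]; j=4 S=143.2282 intr=0.0000 cont=0.0000 V=0.0000[hold]; j=5 S=170.8244 intr=0.0000 cont=0.0000 V=0.0000[hold]; j=6 S=203.7378 intr=0.0000 cont=0.0000 V=0.0000[hold]  S*(6)=70.7851
k=5: j=0 S=77.3042 intr=11.9558 cont=12.3042 V=12.3042[hold]; j=1 S=92.1986 intr=0.0000 cont=3.8084 V=3.8084[hold]; j=2 S=109.9629 intr=0.0000 cont=0.5141 V=0.5141[hold]; j=3 S=131.1498 intr=0.0000 cont=0.0000 V=0.0000[hold]; j=4 S=156.4189 intr=0.0000 cont=0.0000 V=0.0000[hold]; j=5 S=186.5567 intr=0.0000 cont=0.0000 V=0.0000[hold]  S*(5)=-
k=4: j=0 S=84.4236 intr=4.8364 cont=7.8032 V=7.8032[hold]; j=1 S=100.6898 intr=0.0000 cont=2.0706 V=2.0706[hold]; j=2 S=120.0900 intr=0.0000 cont=0.2435 V=0.2435[hold]; j=3 S=143.2282 intr=0.0000 cont=0.0000 V=0.0000[hold]; j=4 S=170.8244 intr=0.0000 cont=0.0000 V=0.0000[hold]  S*(4)=-
k=3: j=0 S=92.1986 intr=0.0000 cont=4.7701 V=4.7701[hold]; j=1 S=109.9629 intr=0.0000 cont=1.1072 V=1.1072[hold]; j=2 S=131.1498 intr=0.0000 cont=0.1154 V=0.1154[hold]; j=3 S=156.4189 intr=0.0000 cont=0.0000 V=0.0000[hold]  S*(3)=-
k=2: j=0 S=100.6898 intr=0.0000 cont=2.8337 V=2.8337[hold]; j=1 S=120.0900 intr=0.0000 cont=0.5843 V=0.5843[hold]; j=2 S=143.2282 intr=0.0000 cont=0.0547 V=0.0547[hold]  S*(2)=-
k=1: j=0 S=109.9629 intr=0.0000 cont=1.6453 V=1.6453[hold]; j=1 S=131.1498 intr=0.0000 cont=0.3051 V=0.3051[hold]  S*(1)=-
k=0: j=0 S=120.0900 intr=0.0000 cont=0.9376 V=0.9376[hold]  S*(0)=-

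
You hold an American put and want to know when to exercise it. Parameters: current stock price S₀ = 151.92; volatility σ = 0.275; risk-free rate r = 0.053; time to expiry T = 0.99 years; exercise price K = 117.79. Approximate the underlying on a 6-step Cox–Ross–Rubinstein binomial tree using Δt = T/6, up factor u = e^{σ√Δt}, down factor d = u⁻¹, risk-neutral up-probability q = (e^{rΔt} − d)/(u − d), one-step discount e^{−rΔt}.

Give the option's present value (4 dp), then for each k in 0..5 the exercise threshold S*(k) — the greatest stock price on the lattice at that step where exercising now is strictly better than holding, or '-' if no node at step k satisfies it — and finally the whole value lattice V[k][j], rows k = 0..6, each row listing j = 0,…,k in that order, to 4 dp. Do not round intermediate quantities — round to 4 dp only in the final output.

params: Δt=0.16500 u=1.11818 d=0.89431 q=0.51134 e^(-rΔt)=0.99129
t_6 payoffs: 40.0694 20.6132 0.0000 0.0000 0.0000 0.0000 0.0000
t_5: node(5,0) S=86.9059 payoff=30.8841 vs cont=29.8585 → 30.8841 [stop]  node(5,1) S=108.6615 payoff=9.1285 vs cont=9.9852 → 9.9852 [wait]  node(5,2) S=135.8632 payoff=0.0000 vs cont=0.0000 → 0.0000 [wait]  node(5,3) S=169.8744 payoff=0.0000 vs cont=0.0000 → 0.0000 [wait]  node(5,4) S=212.3999 payoff=0.0000 vs cont=0.0000 → 0.0000 [wait]  node(5,5) S=265.5709 payoff=0.0000 vs cont=0.0000 → 0.0000 [wait]  ⇒ S*(5)=86.9059
t_4: node(4,0) S=97.1768 payoff=20.6132 vs cont=20.0219 → 20.6132 [stop]  node(4,1) S=121.5035 payoff=0.0000 vs cont=4.8369 → 4.8369 [wait]  node(4,2) S=151.9200 payoff=0.0000 vs cont=0.0000 → 0.0000 [wait]  node(4,3) S=189.9508 payoff=0.0000 vs cont=0.0000 → 0.0000 [wait]  node(4,4) S=237.5020 payoff=0.0000 vs cont=0.0000 → 0.0000 [wait]  ⇒ S*(4)=97.1768
t_3: node(3,0) S=108.6615 payoff=9.1285 vs cont=12.4370 → 12.4370 [wait]  node(3,1) S=135.8632 payoff=0.0000 vs cont=2.3431 → 2.3431 [wait]  node(3,2) S=169.8744 payoff=0.0000 vs cont=0.0000 → 0.0000 [wait]  node(3,3) S=212.3999 payoff=0.0000 vs cont=0.0000 → 0.0000 [wait]  ⇒ S*(3)=-
t_2: node(2,0) S=121.5035 payoff=0.0000 vs cont=7.2123 → 7.2123 [wait]  node(2,1) S=151.9200 payoff=0.0000 vs cont=1.1350 → 1.1350 [wait]  node(2,2) S=189.9508 payoff=0.0000 vs cont=0.0000 → 0.0000 [wait]  ⇒ S*(2)=-
t_1: node(1,0) S=135.8632 payoff=0.0000 vs cont=4.0690 → 4.0690 [wait]  node(1,1) S=169.8744 payoff=0.0000 vs cont=0.5498 → 0.5498 [wait]  ⇒ S*(1)=-
t_0: node(0,0) S=151.9200 payoff=0.0000 vs cont=2.2498 → 2.2498 [wait]  ⇒ S*(0)=-

price = 2.2498
boundary = - - - - 97.1768 86.9059
tree:
2.2498
4.0690 0.5498
7.2123 1.1350 0.0000
12.4370 2.3431 0.0000 0.0000
20.6132 4.8369 0.0000 0.0000 0.0000
30.8841 9.9852 0.0000 0.0000 0.0000 0.0000
40.0694 20.6132 0.0000 0.0000 0.0000 0.0000 0.0000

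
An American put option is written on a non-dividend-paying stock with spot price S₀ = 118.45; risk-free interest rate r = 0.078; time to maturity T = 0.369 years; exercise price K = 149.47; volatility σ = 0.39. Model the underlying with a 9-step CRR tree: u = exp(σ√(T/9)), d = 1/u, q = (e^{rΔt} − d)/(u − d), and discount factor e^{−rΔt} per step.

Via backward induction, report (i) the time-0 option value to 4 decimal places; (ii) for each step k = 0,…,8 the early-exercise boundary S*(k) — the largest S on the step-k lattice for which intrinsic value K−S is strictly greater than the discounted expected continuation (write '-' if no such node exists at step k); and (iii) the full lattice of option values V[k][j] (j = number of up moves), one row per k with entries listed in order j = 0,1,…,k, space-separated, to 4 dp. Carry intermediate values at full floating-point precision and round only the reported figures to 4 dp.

Δt=0.04100  u=1.08217  d=0.92407  q=0.50053  discount=0.99681
step 9 (expiry): payoffs max(K−S,0) = 91.2767 81.3202 69.6602 56.0053 40.0141 21.2869 0.0000 0.0000 0.0000 0.0000
step 8: (k=8,j=0): S=62.9751, (K−S)⁺=86.4949, hold=86.0177 ⇒ V=86.4949 exercise | (k=8,j=1): S=73.7497, (K−S)⁺=75.7203, hold=75.2430 ⇒ V=75.7203 exercise | (k=8,j=2): S=86.3678, (K−S)⁺=63.1022, hold=62.6250 ⇒ V=63.1022 exercise | (k=8,j=3): S=101.1448, (K−S)⁺=48.3252, hold=47.8480 ⇒ V=48.3252 exercise | (k=8,j=4): S=118.4500, (K−S)⁺=31.0200, hold=30.5428 ⇒ V=31.0200 exercise | (k=8,j=5): S=138.7160, (K−S)⁺=10.7540, hold=10.5983 ⇒ V=10.7540 exercise | (k=8,j=6): S=162.4494, (K−S)⁺=0.0000, hold=0.0000 ⇒ V=0.0000 continue | (k=8,j=7): S=190.2435, (K−S)⁺=0.0000, hold=0.0000 ⇒ V=0.0000 continue | (k=8,j=8): S=222.7929, (K−S)⁺=0.0000, hold=0.0000 ⇒ V=0.0000 continue  boundary S*=138.7160
step 7: (k=7,j=0): S=68.1498, (K−S)⁺=81.3202, hold=80.8430 ⇒ V=81.3202 exercise | (k=7,j=1): S=79.8098, (K−S)⁺=69.6602, hold=69.1830 ⇒ V=69.6602 exercise | (k=7,j=2): S=93.4647, (K−S)⁺=56.0053, hold=55.5280 ⇒ V=56.0053 exercise | (k=7,j=3): S=109.4559, (K−S)⁺=40.0141, hold=39.5368 ⇒ V=40.0141 exercise | (k=7,j=4): S=128.1831, (K−S)⁺=21.2869, hold=20.8096 ⇒ V=21.2869 exercise | (k=7,j=5): S=150.1144, (K−S)⁺=0.0000, hold=5.3542 ⇒ V=5.3542 continue | (k=7,j=6): S=175.7980, (K−S)⁺=0.0000, hold=0.0000 ⇒ V=0.0000 continue | (k=7,j=7): S=205.8759, (K−S)⁺=0.0000, hold=0.0000 ⇒ V=0.0000 continue  boundary S*=128.1831
step 6: (k=6,j=0): S=73.7497, (K−S)⁺=75.7203, hold=75.2430 ⇒ V=75.7203 exercise | (k=6,j=1): S=86.3678, (K−S)⁺=63.1022, hold=62.6250 ⇒ V=63.1022 exercise | (k=6,j=2): S=101.1448, (K−S)⁺=48.3252, hold=47.8480 ⇒ V=48.3252 exercise | (k=6,j=3): S=118.4500, (K−S)⁺=31.0200, hold=30.5428 ⇒ V=31.0200 exercise | (k=6,j=4): S=138.7160, (K−S)⁺=10.7540, hold=13.2696 ⇒ V=13.2696 continue | (k=6,j=5): S=162.4494, (K−S)⁺=0.0000, hold=2.6657 ⇒ V=2.6657 continue | (k=6,j=6): S=190.2435, (K−S)⁺=0.0000, hold=0.0000 ⇒ V=0.0000 continue  boundary S*=118.4500
step 5: (k=5,j=0): S=79.8098, (K−S)⁺=69.6602, hold=69.1830 ⇒ V=69.6602 exercise | (k=5,j=1): S=93.4647, (K−S)⁺=56.0053, hold=55.5280 ⇒ V=56.0053 exercise | (k=5,j=2): S=109.4559, (K−S)⁺=40.0141, hold=39.5368 ⇒ V=40.0141 exercise | (k=5,j=3): S=128.1831, (K−S)⁺=21.2869, hold=22.0648 ⇒ V=22.0648 continue | (k=5,j=4): S=150.1144, (K−S)⁺=0.0000, hold=7.9366 ⇒ V=7.9366 continue | (k=5,j=5): S=175.7980, (K−S)⁺=0.0000, hold=1.3272 ⇒ V=1.3272 continue  boundary S*=109.4559
step 4: (k=4,j=0): S=86.3678, (K−S)⁺=63.1022, hold=62.6250 ⇒ V=63.1022 exercise | (k=4,j=1): S=101.1448, (K−S)⁺=48.3252, hold=47.8480 ⇒ V=48.3252 exercise | (k=4,j=2): S=118.4500, (K−S)⁺=31.0200, hold=30.9309 ⇒ V=31.0200 exercise | (k=4,j=3): S=138.7160, (K−S)⁺=10.7540, hold=14.9454 ⇒ V=14.9454 continue | (k=4,j=4): S=162.4494, (K−S)⁺=0.0000, hold=4.6137 ⇒ V=4.6137 continue  boundary S*=118.4500
step 3: (k=3,j=0): S=93.4647, (K−S)⁺=56.0053, hold=55.5280 ⇒ V=56.0053 exercise | (k=3,j=1): S=109.4559, (K−S)⁺=40.0141, hold=39.5368 ⇒ V=40.0141 exercise | (k=3,j=2): S=128.1831, (K−S)⁺=21.2869, hold=22.9008 ⇒ V=22.9008 continue | (k=3,j=3): S=150.1144, (K−S)⁺=0.0000, hold=9.7429 ⇒ V=9.7429 continue  boundary S*=109.4559
step 2: (k=2,j=0): S=101.1448, (K−S)⁺=48.3252, hold=47.8480 ⇒ V=48.3252 exercise | (k=2,j=1): S=118.4500, (K−S)⁺=31.0200, hold=31.3480 ⇒ V=31.3480 continue | (k=2,j=2): S=138.7160, (K−S)⁺=10.7540, hold=16.2628 ⇒ V=16.2628 continue  boundary S*=101.1448
step 1: (k=1,j=0): S=109.4559, (K−S)⁺=40.0141, hold=39.7005 ⇒ V=40.0141 exercise | (k=1,j=1): S=128.1831, (K−S)⁺=21.2869, hold=23.7215 ⇒ V=23.7215 continue  boundary S*=109.4559
step 0: (k=0,j=0): S=118.4500, (K−S)⁺=31.0200, hold=31.7575 ⇒ V=31.7575 continue  boundary S*=-

price = 31.7575
boundary = - 109.4559 101.1448 109.4559 118.4500 109.4559 118.4500 128.1831 138.7160
tree:
31.7575
40.0141 23.7215
48.3252 31.3480 16.2628
56.0053 40.0141 22.9008 9.7429
63.1022 48.3252 31.0200 14.9454 4.6137
69.6602 56.0053 40.0141 22.0648 7.9366 1.3272
75.7203 63.1022 48.3252 31.0200 13.2696 2.6657 0.0000
81.3202 69.6602 56.0053 40.0141 21.2869 5.3542 0.0000 0.0000
86.4949 75.7203 63.1022 48.3252 31.0200 10.7540 0.0000 0.0000 0.0000
91.2767 81.3202 69.6602 56.0053 40.0141 21.2869 0.0000 0.0000 0.0000 0.0000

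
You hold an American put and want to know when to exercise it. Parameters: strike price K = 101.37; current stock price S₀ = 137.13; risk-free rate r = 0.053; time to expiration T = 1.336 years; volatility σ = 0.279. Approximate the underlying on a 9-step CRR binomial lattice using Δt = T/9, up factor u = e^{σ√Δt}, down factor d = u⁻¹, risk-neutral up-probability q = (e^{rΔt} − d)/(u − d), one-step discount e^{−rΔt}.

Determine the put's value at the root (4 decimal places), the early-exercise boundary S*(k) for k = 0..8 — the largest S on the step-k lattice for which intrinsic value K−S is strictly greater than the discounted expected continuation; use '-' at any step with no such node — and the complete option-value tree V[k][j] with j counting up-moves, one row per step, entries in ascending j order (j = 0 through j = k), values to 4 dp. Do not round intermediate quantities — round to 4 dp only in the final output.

price = 2.3054
boundary = - - - - - 80.1145 71.9494 80.1145 89.2063
tree:
2.3054
3.7889 0.9148
6.0971 1.6283 0.2429
9.5643 2.8580 0.4713 0.0270
14.5399 4.9286 0.9114 0.0555 0.0000
21.2555 8.3084 1.7553 0.1141 0.0000 0.0000
29.4206 13.5835 3.3652 0.2347 0.0000 0.0000 0.0000
36.7536 21.2555 6.4176 0.4825 0.0000 0.0000 0.0000 0.0000
43.3392 29.4206 12.1637 0.9922 0.0000 0.0000 0.0000 0.0000 0.0000
49.2536 36.7536 21.2555 2.0402 0.0000 0.0000 0.0000 0.0000 0.0000 0.0000

Δt=0.14844  u=1.11348  d=0.89808  q=0.50982  discount=0.99216
step 9 (expiry): payoffs max(K−S,0) = 49.2536 36.7536 21.2555 2.0402 0.0000 0.0000 0.0000 0.0000 0.0000 0.0000
step 8: (k=8,j=0): S=58.0308, (K−S)⁺=43.3392, hold=42.5448 ⇒ V=43.3392 exercise | (k=8,j=1): S=71.9494, (K−S)⁺=29.4206, hold=28.6262 ⇒ V=29.4206 exercise | (k=8,j=2): S=89.2063, (K−S)⁺=12.1637, hold=11.3693 ⇒ V=12.1637 exercise | (k=8,j=3): S=110.6022, (K−S)⁺=0.0000, hold=0.9922 ⇒ V=0.9922 continue | (k=8,j=4): S=137.1300, (K−S)⁺=0.0000, hold=0.0000 ⇒ V=0.0000 continue | (k=8,j=5): S=170.0204, (K−S)⁺=0.0000, hold=0.0000 ⇒ V=0.0000 continue | (k=8,j=6): S=210.7995, (K−S)⁺=0.0000, hold=0.0000 ⇒ V=0.0000 continue | (k=8,j=7): S=261.3594, (K−S)⁺=0.0000, hold=0.0000 ⇒ V=0.0000 continue | (k=8,j=8): S=324.0459, (K−S)⁺=0.0000, hold=0.0000 ⇒ V=0.0000 continue  boundary S*=89.2063
step 7: (k=7,j=0): S=64.6164, (K−S)⁺=36.7536, hold=35.9592 ⇒ V=36.7536 exercise | (k=7,j=1): S=80.1145, (K−S)⁺=21.2555, hold=20.4611 ⇒ V=21.2555 exercise | (k=7,j=2): S=99.3298, (K−S)⁺=2.0402, hold=6.4176 ⇒ V=6.4176 continue | (k=7,j=3): S=123.1539, (K−S)⁺=0.0000, hold=0.4825 ⇒ V=0.4825 continue | (k=7,j=4): S=152.6922, (K−S)⁺=0.0000, hold=0.0000 ⇒ V=0.0000 continue | (k=7,j=5): S=189.3151, (K−S)⁺=0.0000, hold=0.0000 ⇒ V=0.0000 continue | (k=7,j=6): S=234.7220, (K−S)⁺=0.0000, hold=0.0000 ⇒ V=0.0000 continue | (k=7,j=7): S=291.0196, (K−S)⁺=0.0000, hold=0.0000 ⇒ V=0.0000 continue  boundary S*=80.1145
step 6: (k=6,j=0): S=71.9494, (K−S)⁺=29.4206, hold=28.6262 ⇒ V=29.4206 exercise | (k=6,j=1): S=89.2063, (K−S)⁺=12.1637, hold=13.5835 ⇒ V=13.5835 continue | (k=6,j=2): S=110.6022, (K−S)⁺=0.0000, hold=3.3652 ⇒ V=3.3652 continue | (k=6,j=3): S=137.1300, (K−S)⁺=0.0000, hold=0.2347 ⇒ V=0.2347 continue | (k=6,j=4): S=170.0204, (K−S)⁺=0.0000, hold=0.0000 ⇒ V=0.0000 continue | (k=6,j=5): S=210.7995, (K−S)⁺=0.0000, hold=0.0000 ⇒ V=0.0000 continue | (k=6,j=6): S=261.3594, (K−S)⁺=0.0000, hold=0.0000 ⇒ V=0.0000 continue  boundary S*=71.9494
step 5: (k=5,j=0): S=80.1145, (K−S)⁺=21.2555, hold=21.1793 ⇒ V=21.2555 exercise | (k=5,j=1): S=99.3298, (K−S)⁺=2.0402, hold=8.3084 ⇒ V=8.3084 continue | (k=5,j=2): S=123.1539, (K−S)⁺=0.0000, hold=1.7553 ⇒ V=1.7553 continue | (k=5,j=3): S=152.6922, (K−S)⁺=0.0000, hold=0.1141 ⇒ V=0.1141 continue | (k=5,j=4): S=189.3151, (K−S)⁺=0.0000, hold=0.0000 ⇒ V=0.0000 continue | (k=5,j=5): S=234.7220, (K−S)⁺=0.0000, hold=0.0000 ⇒ V=0.0000 continue  boundary S*=80.1145
step 4: (k=4,j=0): S=89.2063, (K−S)⁺=12.1637, hold=14.5399 ⇒ V=14.5399 continue | (k=4,j=1): S=110.6022, (K−S)⁺=0.0000, hold=4.9286 ⇒ V=4.9286 continue | (k=4,j=2): S=137.1300, (K−S)⁺=0.0000, hold=0.9114 ⇒ V=0.9114 continue | (k=4,j=3): S=170.0204, (K−S)⁺=0.0000, hold=0.0555 ⇒ V=0.0555 continue | (k=4,j=4): S=210.7995, (K−S)⁺=0.0000, hold=0.0000 ⇒ V=0.0000 continue  boundary S*=-
step 3: (k=3,j=0): S=99.3298, (K−S)⁺=2.0402, hold=9.5643 ⇒ V=9.5643 continue | (k=3,j=1): S=123.1539, (K−S)⁺=0.0000, hold=2.8580 ⇒ V=2.8580 continue | (k=3,j=2): S=152.6922, (K−S)⁺=0.0000, hold=0.4713 ⇒ V=0.4713 continue | (k=3,j=3): S=189.3151, (K−S)⁺=0.0000, hold=0.0270 ⇒ V=0.0270 continue  boundary S*=-
step 2: (k=2,j=0): S=110.6022, (K−S)⁺=0.0000, hold=6.0971 ⇒ V=6.0971 continue | (k=2,j=1): S=137.1300, (K−S)⁺=0.0000, hold=1.6283 ⇒ V=1.6283 continue | (k=2,j=2): S=170.0204, (K−S)⁺=0.0000, hold=0.2429 ⇒ V=0.2429 continue  boundary S*=-
step 1: (k=1,j=0): S=123.1539, (K−S)⁺=0.0000, hold=3.7889 ⇒ V=3.7889 continue | (k=1,j=1): S=152.6922, (K−S)⁺=0.0000, hold=0.9148 ⇒ V=0.9148 continue  boundary S*=-
step 0: (k=0,j=0): S=137.1300, (K−S)⁺=0.0000, hold=2.3054 ⇒ V=2.3054 continue  boundary S*=-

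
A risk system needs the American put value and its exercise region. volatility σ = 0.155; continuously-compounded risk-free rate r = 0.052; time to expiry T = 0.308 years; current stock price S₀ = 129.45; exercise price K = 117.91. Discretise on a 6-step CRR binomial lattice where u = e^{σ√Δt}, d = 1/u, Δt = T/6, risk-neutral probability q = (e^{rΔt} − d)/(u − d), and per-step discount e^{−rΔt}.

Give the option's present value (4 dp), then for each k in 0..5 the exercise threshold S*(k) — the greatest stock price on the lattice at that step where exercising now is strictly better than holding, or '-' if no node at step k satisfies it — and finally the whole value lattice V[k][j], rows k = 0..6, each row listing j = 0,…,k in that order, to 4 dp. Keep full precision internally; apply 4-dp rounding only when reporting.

params: Δt=0.05133 u=1.03574 d=0.96549 q=0.52927 e^(-rΔt)=0.99733
t_6 payoffs: 13.0542 5.4247 0.0000 0.0000 0.0000 0.0000 0.0000
t_5: node(5,0) S=108.6035 payoff=9.3065 vs cont=8.9921 → 9.3065 [stop]  node(5,1) S=116.5057 payoff=1.4043 vs cont=2.5468 → 2.5468 [wait]  node(5,2) S=124.9829 payoff=0.0000 vs cont=0.0000 → 0.0000 [wait]  node(5,3) S=134.0768 payoff=0.0000 vs cont=0.0000 → 0.0000 [wait]  node(5,4) S=143.8325 payoff=0.0000 vs cont=0.0000 → 0.0000 [wait]  node(5,5) S=154.2979 payoff=0.0000 vs cont=0.0000 → 0.0000 [wait]  ⇒ S*(5)=108.6035
t_4: node(4,0) S=112.4853 payoff=5.4247 vs cont=5.7135 → 5.7135 [wait]  node(4,1) S=120.6699 payoff=0.0000 vs cont=1.1957 → 1.1957 [wait]  node(4,2) S=129.4500 payoff=0.0000 vs cont=0.0000 → 0.0000 [wait]  node(4,3) S=138.8690 payoff=0.0000 vs cont=0.0000 → 0.0000 [wait]  node(4,4) S=148.9733 payoff=0.0000 vs cont=0.0000 → 0.0000 [wait]  ⇒ S*(4)=-
t_3: node(3,0) S=116.5057 payoff=1.4043 vs cont=3.3135 → 3.3135 [wait]  node(3,1) S=124.9829 payoff=0.0000 vs cont=0.5613 → 0.5613 [wait]  node(3,2) S=134.0768 payoff=0.0000 vs cont=0.0000 → 0.0000 [wait]  node(3,3) S=143.8325 payoff=0.0000 vs cont=0.0000 → 0.0000 [wait]  ⇒ S*(3)=-
t_2: node(2,0) S=120.6699 payoff=0.0000 vs cont=1.8519 → 1.8519 [wait]  node(2,1) S=129.4500 payoff=0.0000 vs cont=0.2635 → 0.2635 [wait]  node(2,2) S=138.8690 payoff=0.0000 vs cont=0.0000 → 0.0000 [wait]  ⇒ S*(2)=-
t_1: node(1,0) S=124.9829 payoff=0.0000 vs cont=1.0085 → 1.0085 [wait]  node(1,1) S=134.0768 payoff=0.0000 vs cont=0.1237 → 0.1237 [wait]  ⇒ S*(1)=-
t_0: node(0,0) S=129.4500 payoff=0.0000 vs cont=0.5388 → 0.5388 [wait]  ⇒ S*(0)=-

price = 0.5388
boundary = - - - - - 108.6035
tree:
0.5388
1.0085 0.1237
1.8519 0.2635 0.0000
3.3135 0.5613 0.0000 0.0000
5.7135 1.1957 0.0000 0.0000 0.0000
9.3065 2.5468 0.0000 0.0000 0.0000 0.0000
13.0542 5.4247 0.0000 0.0000 0.0000 0.0000 0.0000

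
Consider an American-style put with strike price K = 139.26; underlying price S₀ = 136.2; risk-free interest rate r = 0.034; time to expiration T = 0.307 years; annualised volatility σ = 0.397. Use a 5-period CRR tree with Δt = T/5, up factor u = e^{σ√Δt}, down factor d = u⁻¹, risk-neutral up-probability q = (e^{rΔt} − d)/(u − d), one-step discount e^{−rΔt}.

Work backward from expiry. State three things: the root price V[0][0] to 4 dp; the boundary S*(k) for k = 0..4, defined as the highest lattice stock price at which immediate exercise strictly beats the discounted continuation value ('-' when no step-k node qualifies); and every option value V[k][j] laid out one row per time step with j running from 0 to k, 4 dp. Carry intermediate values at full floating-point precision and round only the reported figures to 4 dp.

price = 13.4983
boundary = - - - 101.3932 111.8746
tree:
13.4983
19.8866 6.8009
28.1431 11.2412 2.1346
37.8668 17.9814 4.1618 0.0000
47.3662 27.3854 8.1143 0.0000 0.0000
55.9756 37.8668 15.8204 0.0000 0.0000 0.0000

Δt=0.06140  u=1.10337  d=0.90631  q=0.48603  discount=0.99791
step 5 (expiry): payoffs max(K−S,0) = 55.9756 37.8668 15.8204 0.0000 0.0000 0.0000
step 4: (k=4,j=0): S=91.8938, (K−S)⁺=47.3662, hold=47.0758 ⇒ V=47.3662 exercise | (k=4,j=1): S=111.8746, (K−S)⁺=27.3854, hold=27.0949 ⇒ V=27.3854 exercise | (k=4,j=2): S=136.2000, (K−S)⁺=3.0600, hold=8.1143 ⇒ V=8.1143 continue | (k=4,j=3): S=165.8145, (K−S)⁺=0.0000, hold=0.0000 ⇒ V=0.0000 continue | (k=4,j=4): S=201.8683, (K−S)⁺=0.0000, hold=0.0000 ⇒ V=0.0000 continue  boundary S*=111.8746
step 3: (k=3,j=0): S=101.3932, (K−S)⁺=37.8668, hold=37.5764 ⇒ V=37.8668 exercise | (k=3,j=1): S=123.4396, (K−S)⁺=15.8204, hold=17.9814 ⇒ V=17.9814 continue | (k=3,j=2): S=150.2795, (K−S)⁺=0.0000, hold=4.1618 ⇒ V=4.1618 continue | (k=3,j=3): S=182.9554, (K−S)⁺=0.0000, hold=0.0000 ⇒ V=0.0000 continue  boundary S*=101.3932
step 2: (k=2,j=0): S=111.8746, (K−S)⁺=27.3854, hold=28.1431 ⇒ V=28.1431 continue | (k=2,j=1): S=136.2000, (K−S)⁺=3.0600, hold=11.2412 ⇒ V=11.2412 continue | (k=2,j=2): S=165.8145, (K−S)⁺=0.0000, hold=2.1346 ⇒ V=2.1346 continue  boundary S*=-
step 1: (k=1,j=0): S=123.4396, (K−S)⁺=15.8204, hold=19.8866 ⇒ V=19.8866 continue | (k=1,j=1): S=150.2795, (K−S)⁺=0.0000, hold=6.8009 ⇒ V=6.8009 continue  boundary S*=-
step 0: (k=0,j=0): S=136.2000, (K−S)⁺=3.0600, hold=13.4983 ⇒ V=13.4983 continue  boundary S*=-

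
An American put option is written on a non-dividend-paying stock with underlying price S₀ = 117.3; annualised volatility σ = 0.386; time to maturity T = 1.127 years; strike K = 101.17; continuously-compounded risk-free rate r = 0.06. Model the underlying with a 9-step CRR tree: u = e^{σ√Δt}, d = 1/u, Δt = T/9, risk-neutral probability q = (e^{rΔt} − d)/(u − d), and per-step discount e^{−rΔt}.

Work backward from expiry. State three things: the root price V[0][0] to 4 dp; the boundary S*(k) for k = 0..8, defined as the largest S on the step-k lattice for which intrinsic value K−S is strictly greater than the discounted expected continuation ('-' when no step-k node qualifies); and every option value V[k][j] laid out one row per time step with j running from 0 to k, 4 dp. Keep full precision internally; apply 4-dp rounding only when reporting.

Δt=0.12522, u=1.14636, d=0.87233, q=0.49343, disc=e^(-rΔt)=0.99251
k=9 terminal: V=max(K-S,0) → 66.8613 56.0834 41.9197 23.3066 0.0000 0.0000 0.0000 0.0000 0.0000 0.0000
k=8: j=0 S=39.3302 intr=61.8398 cont=61.0826 V=61.8398[EX]; j=1 S=51.6855 intr=49.4845 cont=48.7272 V=49.4845[EX]; j=2 S=67.9222 intr=33.2478 cont=32.4905 V=33.2478[EX]; j=3 S=89.2596 intr=11.9104 cont=11.7182 V=11.9104[EX]; j=4 S=117.3000 intr=0.0000 cont=0.0000 V=0.0000[hold]; j=5 S=154.1491 intr=0.0000 cont=0.0000 V=0.0000[hold]; j=6 S=202.5742 intr=0.0000 cont=0.0000 V=0.0000[hold]; j=7 S=266.2117 intr=0.0000 cont=0.0000 V=0.0000[hold]; j=8 S=349.8406 intr=0.0000 cont=0.0000 V=0.0000[hold]  S*(8)=89.2596
k=7: j=0 S=45.0866 intr=56.0834 cont=55.3261 V=56.0834[EX]; j=1 S=59.2503 intr=41.9197 cont=41.1624 V=41.9197[EX]; j=2 S=77.8634 intr=23.3066 cont=22.5493 V=23.3066[EX]; j=3 S=102.3238 intr=0.0000 cont=5.9883 V=5.9883[hold]; j=4 S=134.4682 intr=0.0000 cont=0.0000 V=0.0000[hold]; j=5 S=176.7106 intr=0.0000 cont=0.0000 V=0.0000[hold]; j=6 S=232.2232 intr=0.0000 cont=0.0000 V=0.0000[hold]; j=7 S=305.1748 intr=0.0000 cont=0.0000 V=0.0000[hold]  S*(7)=77.8634
k=6: j=0 S=51.6855 intr=49.4845 cont=48.7272 V=49.4845[EX]; j=1 S=67.9222 intr=33.2478 cont=32.4905 V=33.2478[EX]; j=2 S=89.2596 intr=11.9104 cont=14.6508 V=14.6508[hold]; j=3 S=117.3000 intr=0.0000 cont=3.0108 V=3.0108[hold]; j=4 S=154.1491 intr=0.0000 cont=0.0000 V=0.0000[hold]; j=5 S=202.5742 intr=0.0000 cont=0.0000 V=0.0000[hold]; j=6 S=266.2117 intr=0.0000 cont=0.0000 V=0.0000[hold]  S*(6)=67.9222
k=5: j=0 S=59.2503 intr=41.9197 cont=41.1624 V=41.9197[EX]; j=1 S=77.8634 intr=23.3066 cont=23.8914 V=23.8914[hold]; j=2 S=102.3238 intr=0.0000 cont=8.8407 V=8.8407[hold]; j=3 S=134.4682 intr=0.0000 cont=1.5138 V=1.5138[hold]; j=4 S=176.7106 intr=0.0000 cont=0.0000 V=0.0000[hold]; j=5 S=232.2232 intr=0.0000 cont=0.0000 V=0.0000[hold]  S*(5)=59.2503
k=4: j=0 S=67.9222 intr=33.2478 cont=32.7769 V=33.2478[EX]; j=1 S=89.2596 intr=11.9104 cont=16.3418 V=16.3418[hold]; j=2 S=117.3000 intr=0.0000 cont=5.1863 V=5.1863[hold]; j=3 S=154.1491 intr=0.0000 cont=0.7611 V=0.7611[hold]; j=4 S=202.5742 intr=0.0000 cont=0.0000 V=0.0000[hold]  S*(4)=67.9222
k=3: j=0 S=77.8634 intr=23.3066 cont=24.7195 V=24.7195[hold]; j=1 S=102.3238 intr=0.0000 cont=10.7563 V=10.7563[hold]; j=2 S=134.4682 intr=0.0000 cont=2.9803 V=2.9803[hold]; j=3 S=176.7106 intr=0.0000 cont=0.3827 V=0.3827[hold]  S*(3)=-
k=2: j=0 S=89.2596 intr=11.9104 cont=17.6962 V=17.6962[hold]; j=1 S=117.3000 intr=0.0000 cont=6.8676 V=6.8676[hold]; j=2 S=154.1491 intr=0.0000 cont=1.6859 V=1.6859[hold]  S*(2)=-
k=1: j=0 S=102.3238 intr=0.0000 cont=12.2606 V=12.2606[hold]; j=1 S=134.4682 intr=0.0000 cont=4.2785 V=4.2785[hold]  S*(1)=-
k=0: j=0 S=117.3000 intr=0.0000 cont=8.2598 V=8.2598[hold]  S*(0)=-

price = 8.2598
boundary = - - - - 67.9222 59.2503 67.9222 77.8634 89.2596
tree:
8.2598
12.2606 4.2785
17.6962 6.8676 1.6859
24.7195 10.7563 2.9803 0.3827
33.2478 16.3418 5.1863 0.7611 0.0000
41.9197 23.8914 8.8407 1.5138 0.0000 0.0000
49.4845 33.2478 14.6508 3.0108 0.0000 0.0000 0.0000
56.0834 41.9197 23.3066 5.9883 0.0000 0.0000 0.0000 0.0000
61.8398 49.4845 33.2478 11.9104 0.0000 0.0000 0.0000 0.0000 0.0000
66.8613 56.0834 41.9197 23.3066 0.0000 0.0000 0.0000 0.0000 0.0000 0.0000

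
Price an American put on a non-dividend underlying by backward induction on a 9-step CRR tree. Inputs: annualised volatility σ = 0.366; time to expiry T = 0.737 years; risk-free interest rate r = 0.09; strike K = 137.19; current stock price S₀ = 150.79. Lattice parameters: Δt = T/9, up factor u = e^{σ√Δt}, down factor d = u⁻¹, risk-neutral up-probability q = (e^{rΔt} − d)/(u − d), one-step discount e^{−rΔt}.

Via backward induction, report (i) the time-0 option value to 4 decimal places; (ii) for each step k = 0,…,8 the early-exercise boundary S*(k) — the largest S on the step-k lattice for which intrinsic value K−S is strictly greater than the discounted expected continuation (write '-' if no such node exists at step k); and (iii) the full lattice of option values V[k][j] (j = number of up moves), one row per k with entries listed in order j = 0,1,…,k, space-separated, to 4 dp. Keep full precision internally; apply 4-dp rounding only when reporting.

Δt=0.08189  u=1.11042  d=0.90056  q=0.50909  discount=0.99266
step 9 (expiry): payoffs max(K−S,0) = 78.4413 64.7513 47.8713 27.0578 1.3941 0.0000 0.0000 0.0000 0.0000 0.0000
step 8: (k=8,j=0): S=65.2356, (K−S)⁺=71.9544, hold=70.9471 ⇒ V=71.9544 exercise | (k=8,j=1): S=80.4371, (K−S)⁺=56.7529, hold=55.7455 ⇒ V=56.7529 exercise | (k=8,j=2): S=99.1810, (K−S)⁺=38.0090, hold=37.0016 ⇒ V=38.0090 exercise | (k=8,j=3): S=122.2927, (K−S)⁺=14.8973, hold=13.8899 ⇒ V=14.8973 exercise | (k=8,j=4): S=150.7900, (K−S)⁺=0.0000, hold=0.6794 ⇒ V=0.6794 continue | (k=8,j=5): S=185.9279, (K−S)⁺=0.0000, hold=0.0000 ⇒ V=0.0000 continue | (k=8,j=6): S=229.2538, (K−S)⁺=0.0000, hold=0.0000 ⇒ V=0.0000 continue | (k=8,j=7): S=282.6758, (K−S)⁺=0.0000, hold=0.0000 ⇒ V=0.0000 continue | (k=8,j=8): S=348.5464, (K−S)⁺=0.0000, hold=0.0000 ⇒ V=0.0000 continue  boundary S*=122.2927
step 7: (k=7,j=0): S=72.4387, (K−S)⁺=64.7513, hold=63.7440 ⇒ V=64.7513 exercise | (k=7,j=1): S=89.3187, (K−S)⁺=47.8713, hold=46.8639 ⇒ V=47.8713 exercise | (k=7,j=2): S=110.1322, (K−S)⁺=27.0578, hold=26.0504 ⇒ V=27.0578 exercise | (k=7,j=3): S=135.7959, (K−S)⁺=1.3941, hold=7.6029 ⇒ V=7.6029 continue | (k=7,j=4): S=167.4397, (K−S)⁺=0.0000, hold=0.3311 ⇒ V=0.3311 continue | (k=7,j=5): S=206.4575, (K−S)⁺=0.0000, hold=0.0000 ⇒ V=0.0000 continue | (k=7,j=6): S=254.5673, (K−S)⁺=0.0000, hold=0.0000 ⇒ V=0.0000 continue | (k=7,j=7): S=313.8879, (K−S)⁺=0.0000, hold=0.0000 ⇒ V=0.0000 continue  boundary S*=110.1322
step 6: (k=6,j=0): S=80.4371, (K−S)⁺=56.7529, hold=55.7455 ⇒ V=56.7529 exercise | (k=6,j=1): S=99.1810, (K−S)⁺=38.0090, hold=37.0016 ⇒ V=38.0090 exercise | (k=6,j=2): S=122.2927, (K−S)⁺=14.8973, hold=17.0275 ⇒ V=17.0275 continue | (k=6,j=3): S=150.7900, (K−S)⁺=0.0000, hold=3.8722 ⇒ V=3.8722 continue | (k=6,j=4): S=185.9279, (K−S)⁺=0.0000, hold=0.1613 ⇒ V=0.1613 continue | (k=6,j=5): S=229.2538, (K−S)⁺=0.0000, hold=0.0000 ⇒ V=0.0000 continue | (k=6,j=6): S=282.6758, (K−S)⁺=0.0000, hold=0.0000 ⇒ V=0.0000 continue  boundary S*=99.1810
step 5: (k=5,j=0): S=89.3187, (K−S)⁺=47.8713, hold=46.8639 ⇒ V=47.8713 exercise | (k=5,j=1): S=110.1322, (K−S)⁺=27.0578, hold=27.1269 ⇒ V=27.1269 continue | (k=5,j=2): S=135.7959, (K−S)⁺=1.3941, hold=10.2544 ⇒ V=10.2544 continue | (k=5,j=3): S=167.4397, (K−S)⁺=0.0000, hold=1.9685 ⇒ V=1.9685 continue | (k=5,j=4): S=206.4575, (K−S)⁺=0.0000, hold=0.0786 ⇒ V=0.0786 continue | (k=5,j=5): S=254.5673, (K−S)⁺=0.0000, hold=0.0000 ⇒ V=0.0000 continue  boundary S*=89.3187
step 4: (k=4,j=0): S=99.1810, (K−S)⁺=38.0090, hold=37.0366 ⇒ V=38.0090 exercise | (k=4,j=1): S=122.2927, (K−S)⁺=14.8973, hold=18.4012 ⇒ V=18.4012 continue | (k=4,j=2): S=150.7900, (K−S)⁺=0.0000, hold=5.9918 ⇒ V=5.9918 continue | (k=4,j=3): S=185.9279, (K−S)⁺=0.0000, hold=0.9990 ⇒ V=0.9990 continue | (k=4,j=4): S=229.2538, (K−S)⁺=0.0000, hold=0.0383 ⇒ V=0.0383 continue  boundary S*=99.1810
step 3: (k=3,j=0): S=110.1322, (K−S)⁺=27.0578, hold=27.8211 ⇒ V=27.8211 continue | (k=3,j=1): S=135.7959, (K−S)⁺=1.3941, hold=11.9950 ⇒ V=11.9950 continue | (k=3,j=2): S=167.4397, (K−S)⁺=0.0000, hold=3.4247 ⇒ V=3.4247 continue | (k=3,j=3): S=206.4575, (K−S)⁺=0.0000, hold=0.5062 ⇒ V=0.5062 continue  boundary S*=-
step 2: (k=2,j=0): S=122.2927, (K−S)⁺=14.8973, hold=19.6190 ⇒ V=19.6190 continue | (k=2,j=1): S=150.7900, (K−S)⁺=0.0000, hold=7.5759 ⇒ V=7.5759 continue | (k=2,j=2): S=185.9279, (K−S)⁺=0.0000, hold=1.9247 ⇒ V=1.9247 continue  boundary S*=-
step 1: (k=1,j=0): S=135.7959, (K−S)⁺=1.3941, hold=13.3890 ⇒ V=13.3890 continue | (k=1,j=1): S=167.4397, (K−S)⁺=0.0000, hold=4.6644 ⇒ V=4.6644 continue  boundary S*=-
step 0: (k=0,j=0): S=150.7900, (K−S)⁺=0.0000, hold=8.8817 ⇒ V=8.8817 continue  boundary S*=-

price = 8.8817
boundary = - - - - 99.1810 89.3187 99.1810 110.1322 122.2927
tree:
8.8817
13.3890 4.6644
19.6190 7.5759 1.9247
27.8211 11.9950 3.4247 0.5062
38.0090 18.4012 5.9918 0.9990 0.0383
47.8713 27.1269 10.2544 1.9685 0.0786 0.0000
56.7529 38.0090 17.0275 3.8722 0.1613 0.0000 0.0000
64.7513 47.8713 27.0578 7.6029 0.3311 0.0000 0.0000 0.0000
71.9544 56.7529 38.0090 14.8973 0.6794 0.0000 0.0000 0.0000 0.0000
78.4413 64.7513 47.8713 27.0578 1.3941 0.0000 0.0000 0.0000 0.0000 0.0000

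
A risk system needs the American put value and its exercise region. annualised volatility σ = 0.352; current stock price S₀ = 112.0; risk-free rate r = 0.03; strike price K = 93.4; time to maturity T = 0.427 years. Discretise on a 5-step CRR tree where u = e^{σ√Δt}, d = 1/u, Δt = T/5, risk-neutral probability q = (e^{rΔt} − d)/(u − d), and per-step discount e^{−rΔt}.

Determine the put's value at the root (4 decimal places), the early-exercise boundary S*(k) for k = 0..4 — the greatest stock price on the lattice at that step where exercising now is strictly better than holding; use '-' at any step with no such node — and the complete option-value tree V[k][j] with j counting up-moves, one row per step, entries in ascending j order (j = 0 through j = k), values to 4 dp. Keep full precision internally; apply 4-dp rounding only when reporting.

Δt=0.08540, u=1.10834, d=0.90225, q=0.48675, disc=e^(-rΔt)=0.99744
k=5 terminal: V=max(K-S,0) → 26.4351 11.1387 0.0000 0.0000 0.0000 0.0000
k=4: j=0 S=74.2201 intr=19.1799 cont=18.9409 V=19.1799[EX]; j=1 S=91.1737 intr=2.2263 cont=5.7023 V=5.7023[hold]; j=2 S=112.0000 intr=0.0000 cont=0.0000 V=0.0000[hold]; j=3 S=137.5835 intr=0.0000 cont=0.0000 V=0.0000[hold]; j=4 S=169.0108 intr=0.0000 cont=0.0000 V=0.0000[hold]  S*(4)=74.2201
k=3: j=0 S=82.2613 intr=11.1387 cont=12.5873 V=12.5873[hold]; j=1 S=101.0518 intr=0.0000 cont=2.9192 V=2.9192[hold]; j=2 S=124.1344 intr=0.0000 cont=0.0000 V=0.0000[hold]; j=3 S=152.4896 intr=0.0000 cont=0.0000 V=0.0000[hold]  S*(3)=-
k=2: j=0 S=91.1737 intr=2.2263 cont=7.8612 V=7.8612[hold]; j=1 S=112.0000 intr=0.0000 cont=1.4944 V=1.4944[hold]; j=2 S=137.5835 intr=0.0000 cont=0.0000 V=0.0000[hold]  S*(2)=-
k=1: j=0 S=101.0518 intr=0.0000 cont=4.7499 V=4.7499[hold]; j=1 S=124.1344 intr=0.0000 cont=0.7650 V=0.7650[hold]  S*(1)=-
k=0: j=0 S=112.0000 intr=0.0000 cont=2.8031 V=2.8031[hold]  S*(0)=-

price = 2.8031
boundary = - - - - 74.2201
tree:
2.8031
4.7499 0.7650
7.8612 1.4944 0.0000
12.5873 2.9192 0.0000 0.0000
19.1799 5.7023 0.0000 0.0000 0.0000
26.4351 11.1387 0.0000 0.0000 0.0000 0.0000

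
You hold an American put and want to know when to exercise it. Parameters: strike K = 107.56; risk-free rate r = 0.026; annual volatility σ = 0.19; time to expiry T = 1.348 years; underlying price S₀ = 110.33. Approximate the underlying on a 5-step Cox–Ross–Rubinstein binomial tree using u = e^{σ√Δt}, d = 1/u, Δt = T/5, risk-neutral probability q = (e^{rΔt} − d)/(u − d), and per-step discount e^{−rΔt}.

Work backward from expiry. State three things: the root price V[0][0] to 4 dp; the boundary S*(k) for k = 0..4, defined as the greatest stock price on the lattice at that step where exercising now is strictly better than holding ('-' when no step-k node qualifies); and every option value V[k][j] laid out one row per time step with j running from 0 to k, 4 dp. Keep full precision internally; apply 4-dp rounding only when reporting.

price = 7.2248
boundary = - - - 82.0652 90.5741
tree:
7.2248
11.4611 3.2695
17.5160 5.8236 0.8698
25.4948 10.1203 1.7912 0.0000
33.2043 16.9859 3.6883 0.0000 0.0000
40.1895 25.4948 7.5948 0.0000 0.0000 0.0000

Δt=0.26960, u=1.10368, d=0.90606, q=0.51095, disc=e^(-rΔt)=0.99301
k=5 terminal: V=max(K-S,0) → 40.1895 25.4948 7.5948 0.0000 0.0000 0.0000
k=4: j=0 S=74.3557 intr=33.2043 cont=32.4529 V=33.2043[EX]; j=1 S=90.5741 intr=16.9859 cont=16.2346 V=16.9859[EX]; j=2 S=110.3300 intr=0.0000 cont=3.6883 V=3.6883[hold]; j=3 S=134.3950 intr=0.0000 cont=0.0000 V=0.0000[hold]; j=4 S=163.7091 intr=0.0000 cont=0.0000 V=0.0000[hold]  S*(4)=90.5741
k=3: j=0 S=82.0652 intr=25.4948 cont=24.7434 V=25.4948[EX]; j=1 S=99.9652 intr=7.5948 cont=10.1203 V=10.1203[hold]; j=2 S=121.7695 intr=0.0000 cont=1.7912 V=1.7912[hold]; j=3 S=148.3296 intr=0.0000 cont=0.0000 V=0.0000[hold]  S*(3)=82.0652
k=2: j=0 S=90.5741 intr=16.9859 cont=17.5160 V=17.5160[hold]; j=1 S=110.3300 intr=0.0000 cont=5.8236 V=5.8236[hold]; j=2 S=134.3950 intr=0.0000 cont=0.8698 V=0.8698[hold]  S*(2)=-
k=1: j=0 S=99.9652 intr=7.5948 cont=11.4611 V=11.4611[hold]; j=1 S=121.7695 intr=0.0000 cont=3.2695 V=3.2695[hold]  S*(1)=-
k=0: j=0 S=110.3300 intr=0.0000 cont=7.2248 V=7.2248[hold]  S*(0)=-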